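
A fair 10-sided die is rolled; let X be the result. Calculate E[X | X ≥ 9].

Given X ≥ 9, X is equally likely to be any of {9, 10}.
E[X | X ≥ 9] = (9 + 10) / 2 = 19/2.

19/2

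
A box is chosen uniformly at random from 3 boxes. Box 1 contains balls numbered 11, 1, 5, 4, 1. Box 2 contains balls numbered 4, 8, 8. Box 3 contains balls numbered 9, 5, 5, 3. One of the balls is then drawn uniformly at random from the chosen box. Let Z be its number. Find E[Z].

497/90

E[Z | box 1] = (11+1+5+4+1)/5 = 22/5.
E[Z | box 2] = (4+8+8)/3 = 20/3.
E[Z | box 3] = (9+5+5+3)/4 = 11/2.
By the law of total expectation,
E[Z] = (1/3)·(22/5) + (1/3)·(20/3) + (1/3)·(11/2) = 497/90.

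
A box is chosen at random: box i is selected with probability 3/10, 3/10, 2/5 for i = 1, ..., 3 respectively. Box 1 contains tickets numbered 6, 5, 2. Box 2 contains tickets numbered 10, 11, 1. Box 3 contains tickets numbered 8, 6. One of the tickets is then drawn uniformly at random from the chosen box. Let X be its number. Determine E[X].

63/10

E[X | box 1] = (6+5+2)/3 = 13/3.
E[X | box 2] = (10+11+1)/3 = 22/3.
E[X | box 3] = (8+6)/2 = 7.
By the law of total expectation,
E[X] = (3/10)·(13/3) + (3/10)·(22/3) + (2/5)·(7) = 63/10.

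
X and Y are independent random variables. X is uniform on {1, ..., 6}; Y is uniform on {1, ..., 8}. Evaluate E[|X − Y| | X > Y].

P(X > Y) = 5/16.
Summing |X−Y|·P(x,y) over outcomes with X > Y gives 35/48.
E[|X − Y| | X > Y] = (35/48) / (5/16) = 7/3.

7/3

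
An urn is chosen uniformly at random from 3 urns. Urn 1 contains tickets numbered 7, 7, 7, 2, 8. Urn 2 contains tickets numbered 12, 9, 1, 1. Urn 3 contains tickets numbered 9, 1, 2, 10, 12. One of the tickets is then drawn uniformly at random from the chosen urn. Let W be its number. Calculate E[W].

25/4

E[W | urn 1] = (7+7+7+2+8)/5 = 31/5.
E[W | urn 2] = (12+9+1+1)/4 = 23/4.
E[W | urn 3] = (9+1+2+10+12)/5 = 34/5.
By the law of total expectation,
E[W] = (1/3)·(31/5) + (1/3)·(23/4) + (1/3)·(34/5) = 25/4.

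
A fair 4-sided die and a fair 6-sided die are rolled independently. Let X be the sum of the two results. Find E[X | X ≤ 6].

P(X ≤ 6) = 7/12.
Σ over the event: 2·1/24 + 3·1/12 + 4·1/8 + 5·1/6 + 6·1/6 = 8/3.
E[X | X ≤ 6] = (8/3) / (7/12) = 32/7.

32/7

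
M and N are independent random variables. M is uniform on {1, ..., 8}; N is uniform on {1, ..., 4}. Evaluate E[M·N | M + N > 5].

P(M + N > 5) = 11/16.
Summing MN·P(x,y) over outcomes with M + N > 5 gives 325/32.
E[M·N | M + N > 5] = (325/32) / (11/16) = 325/22.

325/22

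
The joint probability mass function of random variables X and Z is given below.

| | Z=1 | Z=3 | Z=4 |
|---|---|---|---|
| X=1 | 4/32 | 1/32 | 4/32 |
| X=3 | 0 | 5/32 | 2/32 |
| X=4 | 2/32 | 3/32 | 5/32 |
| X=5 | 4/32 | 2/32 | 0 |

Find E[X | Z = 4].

30/11

P(Z = 4) = 11/32.
Σ X·P over the event = 1·(4/32) + 3·(2/32) + 4·(5/32) = 15/16.
E[X | Z = 4] = (15/16) / (11/32) = 30/11.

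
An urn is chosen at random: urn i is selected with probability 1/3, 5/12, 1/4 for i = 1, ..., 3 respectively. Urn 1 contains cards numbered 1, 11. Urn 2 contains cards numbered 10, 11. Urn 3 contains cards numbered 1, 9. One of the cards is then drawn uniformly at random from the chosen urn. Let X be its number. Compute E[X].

61/8

E[X | urn 1] = (1+11)/2 = 6.
E[X | urn 2] = (10+11)/2 = 21/2.
E[X | urn 3] = (1+9)/2 = 5.
By the law of total expectation,
E[X] = (1/3)·(6) + (5/12)·(21/2) + (1/4)·(5) = 61/8.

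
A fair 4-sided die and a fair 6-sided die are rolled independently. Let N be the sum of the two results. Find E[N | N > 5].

52/7

P(N > 5) = 7/12.
Σ over the event: 6·1/6 + 7·1/6 + 8·1/8 + 9·1/12 + 10·1/24 = 13/3.
E[N | N > 5] = (13/3) / (7/12) = 52/7.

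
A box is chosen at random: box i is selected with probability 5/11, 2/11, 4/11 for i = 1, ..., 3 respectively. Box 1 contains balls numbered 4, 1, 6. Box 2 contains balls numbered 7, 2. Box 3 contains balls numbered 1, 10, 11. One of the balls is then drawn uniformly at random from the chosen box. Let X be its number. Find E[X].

E[X | box 1] = (4+1+6)/3 = 11/3.
E[X | box 2] = (7+2)/2 = 9/2.
E[X | box 3] = (1+10+11)/3 = 22/3.
By the law of total expectation,
E[X] = (5/11)·(11/3) + (2/11)·(9/2) + (4/11)·(22/3) = 170/33.

170/33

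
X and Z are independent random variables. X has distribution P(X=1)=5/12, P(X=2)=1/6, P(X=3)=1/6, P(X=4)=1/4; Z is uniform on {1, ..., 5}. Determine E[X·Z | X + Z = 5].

14/3

P(X + Z = 5) = 1/5.
Summing XZ·P(x,y) over outcomes with X + Z = 5 gives 14/15.
E[X·Z | X + Z = 5] = (14/15) / (1/5) = 14/3.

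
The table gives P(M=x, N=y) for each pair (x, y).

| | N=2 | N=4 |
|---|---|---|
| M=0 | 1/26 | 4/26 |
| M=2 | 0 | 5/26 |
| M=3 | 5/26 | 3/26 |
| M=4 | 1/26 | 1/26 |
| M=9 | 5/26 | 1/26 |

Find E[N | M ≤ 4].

33/10

P(M ≤ 4) = 10/13.
Σ N·P over the event = 2·(1/26) + 4·(4/26) + 4·(5/26) + 2·(5/26) + 4·(3/26) + 2·(1/26) + 4·(1/26) = 33/13.
E[N | M ≤ 4] = (33/13) / (10/13) = 33/10.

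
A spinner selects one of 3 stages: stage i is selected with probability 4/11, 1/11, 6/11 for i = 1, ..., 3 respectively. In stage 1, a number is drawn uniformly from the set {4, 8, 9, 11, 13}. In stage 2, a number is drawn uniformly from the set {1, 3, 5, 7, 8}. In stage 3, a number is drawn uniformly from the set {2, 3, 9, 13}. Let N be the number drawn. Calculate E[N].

813/110

E[N | stage 1] = (4+8+9+11+13)/5 = 9.
E[N | stage 2] = (1+3+5+7+8)/5 = 24/5.
E[N | stage 3] = (2+3+9+13)/4 = 27/4.
By the law of total expectation,
E[N] = (4/11)·(9) + (1/11)·(24/5) + (6/11)·(27/4) = 813/110.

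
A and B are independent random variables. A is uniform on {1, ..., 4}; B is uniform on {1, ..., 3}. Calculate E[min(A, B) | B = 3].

9/4

P(B = 3) = 1/3.
Summing min(A,B)·P(x,y) over outcomes with B = 3 gives 3/4.
E[min(A, B) | B = 3] = (3/4) / (1/3) = 9/4.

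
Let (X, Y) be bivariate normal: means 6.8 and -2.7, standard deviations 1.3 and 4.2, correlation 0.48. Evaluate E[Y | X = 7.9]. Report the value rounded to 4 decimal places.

-0.9942

The regression of Y on X has slope ρ·σ_Y/σ_X and passes through (μ_X, μ_Y).
E[Y | X=7.9] = -2.7 + (0.48)·(4.2/1.3)·(7.9 − (6.8)) = -2.7 + (1.55077)·(1.1) = -0.9942.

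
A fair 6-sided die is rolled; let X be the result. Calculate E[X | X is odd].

3

Given X is odd, X is equally likely to be any of {1, 3, 5}.
E[X | X is odd] = (1 + 3 + 5) / 3 = 3.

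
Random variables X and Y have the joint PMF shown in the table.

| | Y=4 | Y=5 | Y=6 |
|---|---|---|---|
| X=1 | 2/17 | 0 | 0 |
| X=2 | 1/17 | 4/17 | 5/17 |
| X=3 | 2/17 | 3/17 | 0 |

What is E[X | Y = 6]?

P(Y = 6) = 5/17.
Σ X·P over the event = 2·(5/17) = 10/17.
E[X | Y = 6] = (10/17) / (5/17) = 2.

2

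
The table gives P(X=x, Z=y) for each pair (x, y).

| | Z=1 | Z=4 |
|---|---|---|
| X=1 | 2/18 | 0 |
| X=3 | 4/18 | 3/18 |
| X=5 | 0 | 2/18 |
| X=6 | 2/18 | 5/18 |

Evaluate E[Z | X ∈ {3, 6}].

P(X ∈ {3, 6}) = 7/9.
Summing Z·P(X=x,Z=y) over the conditioning event gives 19/9.
E[Z | X ∈ {3, 6}] = (19/9) / (7/9) = 19/7.

19/7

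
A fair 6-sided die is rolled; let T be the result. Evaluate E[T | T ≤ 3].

2

Given T ≤ 3, T is equally likely to be any of {1, 2, 3}.
E[T | T ≤ 3] = (1 + 2 + 3) / 3 = 2.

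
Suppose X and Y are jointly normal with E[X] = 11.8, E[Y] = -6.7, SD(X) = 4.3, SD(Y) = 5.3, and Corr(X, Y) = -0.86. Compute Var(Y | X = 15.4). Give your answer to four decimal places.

The conditional variance in a bivariate normal is σ_Y²(1 − ρ²), independent of x.
Var(Y | X=15.4) = (5.3)²·(1 − (-0.86)²) = 28.09·0.2604 = 7.3146.

7.3146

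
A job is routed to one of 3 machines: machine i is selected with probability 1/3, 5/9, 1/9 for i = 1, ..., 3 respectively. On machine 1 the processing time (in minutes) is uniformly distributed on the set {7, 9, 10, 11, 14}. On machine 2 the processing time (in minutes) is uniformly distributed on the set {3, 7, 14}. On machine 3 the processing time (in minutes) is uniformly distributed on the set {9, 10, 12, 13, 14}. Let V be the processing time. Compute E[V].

E[V | machine 1] = (7+9+10+11+14)/5 = 51/5.
E[V | machine 2] = (3+7+14)/3 = 8.
E[V | machine 3] = (9+10+12+13+14)/5 = 58/5.
By the law of total expectation,
E[V] = (1/3)·(51/5) + (5/9)·(8) + (1/9)·(58/5) = 137/15.

137/15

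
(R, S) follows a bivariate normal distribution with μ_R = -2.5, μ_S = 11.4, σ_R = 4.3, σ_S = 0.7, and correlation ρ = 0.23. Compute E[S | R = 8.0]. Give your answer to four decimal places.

The regression of S on R has slope ρ·σ_S/σ_R and passes through (μ_R, μ_S).
E[S | R=8.0] = 11.4 + (0.23)·(0.7/4.3)·(8.0 − (-2.5)) = 11.4 + (0.037442)·(10.5) = 11.7931.

11.7931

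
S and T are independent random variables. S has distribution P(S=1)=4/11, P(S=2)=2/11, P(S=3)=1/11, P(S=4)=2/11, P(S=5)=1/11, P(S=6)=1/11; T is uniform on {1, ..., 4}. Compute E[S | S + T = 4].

11/7

P(S + T = 4) = 7/44.
Summing S·P(x,y) over outcomes with S + T = 4 gives 1/4.
E[S | S + T = 4] = (1/4) / (7/44) = 11/7.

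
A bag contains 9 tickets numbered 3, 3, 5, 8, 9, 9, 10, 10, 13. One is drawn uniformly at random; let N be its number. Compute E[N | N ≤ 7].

P(N ≤ 7) = 1/3.
Σ over the event: 3·2/9 + 5·1/9 = 11/9.
E[N | N ≤ 7] = (11/9) / (1/3) = 11/3.

11/3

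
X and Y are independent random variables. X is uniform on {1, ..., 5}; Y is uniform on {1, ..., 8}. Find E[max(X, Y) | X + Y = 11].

7

Outcomes with X + Y = 11: (3,8), (4,7), (5,6), each with probability 1/40.
E[max(X, Y) | X + Y = 11] = (8 + 7 + 6) / 3 = 7.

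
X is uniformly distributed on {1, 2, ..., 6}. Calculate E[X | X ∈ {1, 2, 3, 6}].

P(X ∈ {1, 2, 3, 6}) = 2/3.
Σ over the event: 1·1/6 + 2·1/6 + 3·1/6 + 6·1/6 = 2.
E[X | X ∈ {1, 2, 3, 6}] = (2) / (2/3) = 3.

3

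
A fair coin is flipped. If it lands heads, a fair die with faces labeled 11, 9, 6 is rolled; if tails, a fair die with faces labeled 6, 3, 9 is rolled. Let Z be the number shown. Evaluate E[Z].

E[Z | heads] = (11+9+6)/3 = 26/3.
E[Z | tails] = (6+3+9)/3 = 6.
By the law of total expectation,
E[Z] = (1/2)·(26/3) + (1/2)·(6) = 22/3.

22/3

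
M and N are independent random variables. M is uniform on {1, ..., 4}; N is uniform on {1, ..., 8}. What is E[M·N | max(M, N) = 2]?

P(max(M, N) = 2) = 3/32.
Summing MN·P(x,y) over outcomes with max(M, N) = 2 gives 1/4.
E[M·N | max(M, N) = 2] = (1/4) / (3/32) = 8/3.

8/3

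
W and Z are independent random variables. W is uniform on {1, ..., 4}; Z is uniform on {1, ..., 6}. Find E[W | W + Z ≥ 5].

25/9

P(W + Z ≥ 5) = 3/4.
Summing W·P(x,y) over outcomes with W + Z ≥ 5 gives 25/12.
E[W | W + Z ≥ 5] = (25/12) / (3/4) = 25/9.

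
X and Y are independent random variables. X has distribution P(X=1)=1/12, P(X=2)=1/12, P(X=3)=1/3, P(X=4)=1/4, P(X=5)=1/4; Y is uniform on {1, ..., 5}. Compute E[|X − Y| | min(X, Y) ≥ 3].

P(min(X, Y) ≥ 3) = 1/2.
Summing |X−Y|·P(x,y) over outcomes with min(X, Y) ≥ 3 gives 9/20.
E[|X − Y| | min(X, Y) ≥ 3] = (9/20) / (1/2) = 9/10.

9/10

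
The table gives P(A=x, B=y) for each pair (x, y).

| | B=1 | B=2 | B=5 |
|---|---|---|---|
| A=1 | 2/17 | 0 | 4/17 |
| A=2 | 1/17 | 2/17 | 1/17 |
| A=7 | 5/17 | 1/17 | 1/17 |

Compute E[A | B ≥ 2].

8/3

P(B ≥ 2) = 9/17.
Summing A·P(A=x,B=y) over the conditioning event gives 24/17.
E[A | B ≥ 2] = (24/17) / (9/17) = 8/3.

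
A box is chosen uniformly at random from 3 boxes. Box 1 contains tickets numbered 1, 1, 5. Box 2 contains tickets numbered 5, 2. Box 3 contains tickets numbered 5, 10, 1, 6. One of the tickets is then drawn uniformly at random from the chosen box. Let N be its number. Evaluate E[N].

34/9

E[N | box 1] = (1+1+5)/3 = 7/3.
E[N | box 2] = (5+2)/2 = 7/2.
E[N | box 3] = (5+10+1+6)/4 = 11/2.
E[N] = (1/3)·(7/3) + (1/3)·(7/2) + (1/3)·(11/2) = 34/9.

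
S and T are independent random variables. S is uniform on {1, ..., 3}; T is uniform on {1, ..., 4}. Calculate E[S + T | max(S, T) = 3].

Outcomes with max(S, T) = 3: (1,3), (2,3), (3,1), (3,2), (3,3), each with probability 1/12.
E[S + T | max(S, T) = 3] = (4 + 5 + 4 + 5 + 6) / 5 = 24/5.

24/5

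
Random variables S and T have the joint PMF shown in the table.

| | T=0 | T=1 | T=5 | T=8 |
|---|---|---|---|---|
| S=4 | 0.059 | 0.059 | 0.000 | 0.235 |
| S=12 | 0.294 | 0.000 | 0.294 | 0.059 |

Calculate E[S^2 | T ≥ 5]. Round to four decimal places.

P(T ≥ 5) = 0.588.
Σ S^2·P over the event = 16·(0.235) + 144·(0.294) + 144·(0.059) = 54.592.
E[S^2 | T ≥ 5] = (54.592) / (0.588) = 92.8435.

92.8435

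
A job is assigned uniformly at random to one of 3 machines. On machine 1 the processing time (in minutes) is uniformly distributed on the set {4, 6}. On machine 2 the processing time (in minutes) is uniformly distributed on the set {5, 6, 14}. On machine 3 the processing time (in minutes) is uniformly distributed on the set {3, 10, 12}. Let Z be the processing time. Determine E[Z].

65/9

E[Z | machine 1] = (4+6)/2 = 5.
E[Z | machine 2] = (5+6+14)/3 = 25/3.
E[Z | machine 3] = (3+10+12)/3 = 25/3.
By the law of total expectation,
E[Z] = (1/3)·(5) + (1/3)·(25/3) + (1/3)·(25/3) = 65/9.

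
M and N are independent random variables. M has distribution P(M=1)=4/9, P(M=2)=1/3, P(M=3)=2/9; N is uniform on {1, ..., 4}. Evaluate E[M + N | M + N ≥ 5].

89/16

P(M + N ≥ 5) = 4/9.
Summing (M+N)·P(x,y) over outcomes with M + N ≥ 5 gives 89/36.
E[M + N | M + N ≥ 5] = (89/36) / (4/9) = 89/16.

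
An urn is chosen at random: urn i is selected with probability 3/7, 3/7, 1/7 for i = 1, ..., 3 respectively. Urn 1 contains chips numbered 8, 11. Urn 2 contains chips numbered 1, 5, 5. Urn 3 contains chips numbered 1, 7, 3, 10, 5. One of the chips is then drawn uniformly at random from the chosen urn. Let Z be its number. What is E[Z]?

447/70

E[Z | urn 1] = (8+11)/2 = 19/2.
E[Z | urn 2] = (1+5+5)/3 = 11/3.
E[Z | urn 3] = (1+7+3+10+5)/5 = 26/5.
By the law of total expectation,
E[Z] = (3/7)·(19/2) + (3/7)·(11/3) + (1/7)·(26/5) = 447/70.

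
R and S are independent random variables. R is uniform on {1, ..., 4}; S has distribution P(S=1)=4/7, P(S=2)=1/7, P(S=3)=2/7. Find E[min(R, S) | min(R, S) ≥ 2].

22/9

P(min(R, S) ≥ 2) = 9/28.
Summing min(R,S)·P(x,y) over outcomes with min(R, S) ≥ 2 gives 11/14.
E[min(R, S) | min(R, S) ≥ 2] = (11/14) / (9/28) = 22/9.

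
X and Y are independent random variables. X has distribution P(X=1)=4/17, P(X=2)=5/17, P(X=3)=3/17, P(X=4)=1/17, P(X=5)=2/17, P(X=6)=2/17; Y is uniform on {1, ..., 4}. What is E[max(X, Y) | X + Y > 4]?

185/43

P(X + Y > 4) = 43/68.
Summing max(X,Y)·P(x,y) over outcomes with X + Y > 4 gives 185/68.
E[max(X, Y) | X + Y > 4] = (185/68) / (43/68) = 185/43.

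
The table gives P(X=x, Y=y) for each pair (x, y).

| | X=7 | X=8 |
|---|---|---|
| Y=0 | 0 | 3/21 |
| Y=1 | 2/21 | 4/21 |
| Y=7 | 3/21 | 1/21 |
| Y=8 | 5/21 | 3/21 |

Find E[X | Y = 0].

8

P(Y = 0) = 1/7.
Σ X·P over the event = 8·(3/21) = 8/7.
E[X | Y = 0] = (8/7) / (1/7) = 8.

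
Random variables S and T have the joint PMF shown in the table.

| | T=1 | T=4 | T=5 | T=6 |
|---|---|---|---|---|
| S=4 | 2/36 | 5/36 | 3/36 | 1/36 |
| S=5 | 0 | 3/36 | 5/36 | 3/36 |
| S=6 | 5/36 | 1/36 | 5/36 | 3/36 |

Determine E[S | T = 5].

P(T = 5) = 13/36.
Σ S·P over the event = 4·(3/36) + 5·(5/36) + 6·(5/36) = 67/36.
E[S | T = 5] = (67/36) / (13/36) = 67/13.

67/13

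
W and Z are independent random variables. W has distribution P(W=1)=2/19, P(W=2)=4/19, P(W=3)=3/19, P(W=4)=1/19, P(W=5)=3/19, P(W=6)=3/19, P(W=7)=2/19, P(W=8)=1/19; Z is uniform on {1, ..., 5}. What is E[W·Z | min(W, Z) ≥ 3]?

272/13

P(min(W, Z) ≥ 3) = 39/95.
Summing WZ·P(x,y) over outcomes with min(W, Z) ≥ 3 gives 816/95.
E[W·Z | min(W, Z) ≥ 3] = (816/95) / (39/95) = 272/13.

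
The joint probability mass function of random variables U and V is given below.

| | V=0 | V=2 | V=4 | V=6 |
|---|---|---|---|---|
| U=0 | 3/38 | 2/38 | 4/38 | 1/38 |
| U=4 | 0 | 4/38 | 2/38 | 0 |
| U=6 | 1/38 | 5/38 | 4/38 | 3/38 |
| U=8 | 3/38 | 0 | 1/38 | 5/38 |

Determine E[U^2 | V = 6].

428/9

P(V = 6) = 9/38.
Σ U^2·P over the event = 0·(1/38) + 36·(3/38) + 64·(5/38) = 214/19.
E[U^2 | V = 6] = (214/19) / (9/38) = 428/9.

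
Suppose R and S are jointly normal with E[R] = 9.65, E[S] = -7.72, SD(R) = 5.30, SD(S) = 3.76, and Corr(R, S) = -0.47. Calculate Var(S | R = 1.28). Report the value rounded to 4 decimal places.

The conditional variance in a bivariate normal is σ_S²(1 − ρ²), independent of x.
Var(S | R=1.28) = (3.76)²·(1 − (-0.47)²) = 14.1376·0.7791 = 11.0146.

11.0146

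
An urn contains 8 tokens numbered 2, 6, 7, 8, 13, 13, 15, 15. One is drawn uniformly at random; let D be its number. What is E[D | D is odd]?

P(D is odd) = 5/8.
Σ over the event: 7·1/8 + 13·1/4 + 15·1/4 = 63/8.
E[D | D is odd] = (63/8) / (5/8) = 63/5.

63/5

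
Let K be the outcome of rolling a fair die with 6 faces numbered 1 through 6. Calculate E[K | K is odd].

Given K is odd, K is equally likely to be any of {1, 3, 5}.
E[K | K is odd] = (1 + 3 + 5) / 3 = 3.

3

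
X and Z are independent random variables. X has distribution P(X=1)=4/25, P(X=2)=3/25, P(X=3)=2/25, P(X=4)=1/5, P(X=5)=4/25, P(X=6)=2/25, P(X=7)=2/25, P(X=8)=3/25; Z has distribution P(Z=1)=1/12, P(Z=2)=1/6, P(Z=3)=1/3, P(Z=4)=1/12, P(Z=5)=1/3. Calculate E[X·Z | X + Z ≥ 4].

P(X + Z ≥ 4) = 19/20.
Summing XZ·P(x,y) over outcomes with X + Z ≥ 4 gives 72/5.
E[X·Z | X + Z ≥ 4] = (72/5) / (19/20) = 288/19.

288/19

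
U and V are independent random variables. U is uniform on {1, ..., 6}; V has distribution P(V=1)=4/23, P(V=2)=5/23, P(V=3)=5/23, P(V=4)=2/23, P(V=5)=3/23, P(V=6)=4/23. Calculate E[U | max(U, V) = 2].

P(max(U, V) = 2) = 7/69.
Summing U·P(x,y) over outcomes with max(U, V) = 2 gives 1/6.
E[U | max(U, V) = 2] = (1/6) / (7/69) = 23/14.

23/14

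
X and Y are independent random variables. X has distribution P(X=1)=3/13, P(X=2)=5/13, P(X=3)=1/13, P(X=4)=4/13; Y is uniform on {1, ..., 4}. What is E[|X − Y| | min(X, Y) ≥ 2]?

P(min(X, Y) ≥ 2) = 15/26.
Summing |X−Y|·P(x,y) over outcomes with min(X, Y) ≥ 2 gives 29/52.
E[|X − Y| | min(X, Y) ≥ 2] = (29/52) / (15/26) = 29/30.

29/30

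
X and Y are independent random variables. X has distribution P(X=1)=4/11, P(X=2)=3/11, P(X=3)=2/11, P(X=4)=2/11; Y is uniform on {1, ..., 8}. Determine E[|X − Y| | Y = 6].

42/11

P(Y = 6) = 1/8.
Summing |X−Y|·P(x,y) over outcomes with Y = 6 gives 21/44.
E[|X − Y| | Y = 6] = (21/44) / (1/8) = 42/11.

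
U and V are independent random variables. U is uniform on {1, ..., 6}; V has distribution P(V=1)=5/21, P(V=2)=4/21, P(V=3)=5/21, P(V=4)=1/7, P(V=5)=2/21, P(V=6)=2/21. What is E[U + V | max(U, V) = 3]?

P(max(U, V) = 3) = 4/21.
Summing (U+V)·P(x,y) over outcomes with max(U, V) = 3 gives 115/126.
E[U + V | max(U, V) = 3] = (115/126) / (4/21) = 115/24.

115/24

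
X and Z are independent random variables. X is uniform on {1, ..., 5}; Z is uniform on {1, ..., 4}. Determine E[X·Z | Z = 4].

Outcomes with Z = 4: (1,4), (2,4), (3,4), (4,4), (5,4), each with probability 1/20.
E[X·Z | Z = 4] = (4 + 8 + 12 + 16 + 20) / 5 = 12.

12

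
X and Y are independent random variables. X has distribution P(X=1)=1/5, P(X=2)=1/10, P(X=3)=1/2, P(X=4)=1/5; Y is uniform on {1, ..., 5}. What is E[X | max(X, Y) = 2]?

3/2

P(max(X, Y) = 2) = 2/25.
Summing X·P(x,y) over outcomes with max(X, Y) = 2 gives 3/25.
E[X | max(X, Y) = 2] = (3/25) / (2/25) = 3/2.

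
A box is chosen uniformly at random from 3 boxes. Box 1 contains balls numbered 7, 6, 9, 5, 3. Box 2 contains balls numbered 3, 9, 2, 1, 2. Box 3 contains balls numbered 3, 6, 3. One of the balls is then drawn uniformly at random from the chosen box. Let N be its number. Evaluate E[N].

67/15

E[N | box 1] = (7+6+9+5+3)/5 = 6.
E[N | box 2] = (3+9+2+1+2)/5 = 17/5.
E[N | box 3] = (3+6+3)/3 = 4.
E[N] = (1/3)·(6) + (1/3)·(17/5) + (1/3)·(4) = 67/15.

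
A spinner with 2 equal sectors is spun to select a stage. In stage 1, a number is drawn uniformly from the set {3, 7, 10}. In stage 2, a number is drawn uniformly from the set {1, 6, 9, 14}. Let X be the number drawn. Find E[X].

E[X | stage 1] = (3+7+10)/3 = 20/3.
E[X | stage 2] = (1+6+9+14)/4 = 15/2.
E[X] = (1/2)·(20/3) + (1/2)·(15/2) = 85/12.

85/12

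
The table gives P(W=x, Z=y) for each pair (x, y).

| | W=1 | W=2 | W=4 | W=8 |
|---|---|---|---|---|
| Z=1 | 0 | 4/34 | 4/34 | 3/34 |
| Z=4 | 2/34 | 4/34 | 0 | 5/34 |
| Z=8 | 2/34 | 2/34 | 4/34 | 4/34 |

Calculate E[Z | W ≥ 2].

127/30

P(W ≥ 2) = 15/17.
Summing Z·P(W=x,Z=y) over the conditioning event gives 127/34.
E[Z | W ≥ 2] = (127/34) / (15/17) = 127/30.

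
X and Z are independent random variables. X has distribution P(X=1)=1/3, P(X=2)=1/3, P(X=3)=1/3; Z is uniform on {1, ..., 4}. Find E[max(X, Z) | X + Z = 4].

P(X + Z = 4) = 1/4.
Summing max(X,Z)·P(x,y) over outcomes with X + Z = 4 gives 2/3.
E[max(X, Z) | X + Z = 4] = (2/3) / (1/4) = 8/3.

8/3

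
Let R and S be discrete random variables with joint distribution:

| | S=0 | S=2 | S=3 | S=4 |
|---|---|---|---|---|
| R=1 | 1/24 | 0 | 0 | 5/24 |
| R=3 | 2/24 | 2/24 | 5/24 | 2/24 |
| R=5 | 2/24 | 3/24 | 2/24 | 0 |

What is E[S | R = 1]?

10/3

P(R = 1) = 1/4.
Σ S·P over the event = 0·(1/24) + 4·(5/24) = 5/6.
E[S | R = 1] = (5/6) / (1/4) = 10/3.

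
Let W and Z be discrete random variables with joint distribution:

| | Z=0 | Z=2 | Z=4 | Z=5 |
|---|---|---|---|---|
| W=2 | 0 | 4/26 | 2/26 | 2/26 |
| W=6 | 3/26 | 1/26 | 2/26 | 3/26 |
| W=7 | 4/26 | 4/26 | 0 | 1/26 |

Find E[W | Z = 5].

P(Z = 5) = 3/13.
Σ W·P over the event = 2·(2/26) + 6·(3/26) + 7·(1/26) = 29/26.
E[W | Z = 5] = (29/26) / (3/13) = 29/6.

29/6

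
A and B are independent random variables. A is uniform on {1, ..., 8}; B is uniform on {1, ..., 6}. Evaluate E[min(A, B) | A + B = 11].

17/4

Outcomes with A + B = 11: (5,6), (6,5), (7,4), (8,3), each with probability 1/48.
E[min(A, B) | A + B = 11] = (5 + 5 + 4 + 3) / 4 = 17/4.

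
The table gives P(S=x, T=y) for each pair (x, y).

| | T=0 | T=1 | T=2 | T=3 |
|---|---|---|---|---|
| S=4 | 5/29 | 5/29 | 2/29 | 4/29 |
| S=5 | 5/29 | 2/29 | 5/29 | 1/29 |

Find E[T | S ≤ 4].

P(S ≤ 4) = 16/29.
Σ T·P over the event = 0·(5/29) + 1·(5/29) + 2·(2/29) + 3·(4/29) = 21/29.
E[T | S ≤ 4] = (21/29) / (16/29) = 21/16.

21/16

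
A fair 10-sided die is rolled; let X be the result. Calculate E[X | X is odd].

Given X is odd, X is equally likely to be any of {1, 3, 5, 7, 9}.
E[X | X is odd] = (1 + 3 + 5 + 7 + 9) / 5 = 5.

5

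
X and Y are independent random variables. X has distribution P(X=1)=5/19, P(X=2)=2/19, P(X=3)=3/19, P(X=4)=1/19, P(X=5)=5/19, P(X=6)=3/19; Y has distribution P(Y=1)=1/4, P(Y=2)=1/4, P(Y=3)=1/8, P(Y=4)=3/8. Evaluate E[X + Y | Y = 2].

P(Y = 2) = 1/4.
Summing (X+Y)·P(x,y) over outcomes with Y = 2 gives 103/76.
E[X + Y | Y = 2] = (103/76) / (1/4) = 103/19.

103/19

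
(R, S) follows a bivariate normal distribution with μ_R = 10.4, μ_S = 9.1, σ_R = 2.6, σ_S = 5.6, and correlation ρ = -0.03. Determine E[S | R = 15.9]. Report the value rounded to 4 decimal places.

E[S | R=x] = μ_S + ρ(σ_S/σ_R)(x − μ_R) for jointly normal variables.
E[S | R=15.9] = 9.1 + (-0.03)·(5.6/2.6)·(15.9 − (10.4)) = 9.1 + (-0.064615)·(5.5) = 8.7446.

8.7446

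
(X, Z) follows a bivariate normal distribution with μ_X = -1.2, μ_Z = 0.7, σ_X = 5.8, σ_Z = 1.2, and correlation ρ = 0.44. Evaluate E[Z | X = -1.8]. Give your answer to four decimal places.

0.6454

For a bivariate normal, E[Z | X=x] = μ_Z + ρ·(σ_Z/σ_X)·(x − μ_X).
E[Z | X=-1.8] = 0.7 + (0.44)·(1.2/5.8)·(-1.8 − (-1.2)) = 0.7 + (0.091034)·(-0.6) = 0.6454.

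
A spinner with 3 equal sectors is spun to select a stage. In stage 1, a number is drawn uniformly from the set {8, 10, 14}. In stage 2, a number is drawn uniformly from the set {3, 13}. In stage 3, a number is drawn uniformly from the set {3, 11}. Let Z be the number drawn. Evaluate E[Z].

E[Z | stage 1] = (8+10+14)/3 = 32/3.
E[Z | stage 2] = (3+13)/2 = 8.
E[Z | stage 3] = (3+11)/2 = 7.
By the law of total expectation,
E[Z] = (1/3)·(32/3) + (1/3)·(8) + (1/3)·(7) = 77/9.

77/9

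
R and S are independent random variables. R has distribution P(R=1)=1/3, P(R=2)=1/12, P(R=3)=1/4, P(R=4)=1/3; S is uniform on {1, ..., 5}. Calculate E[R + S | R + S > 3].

104/17

P(R + S > 3) = 17/20.
Summing (R+S)·P(x,y) over outcomes with R + S > 3 gives 26/5.
E[R + S | R + S > 3] = (26/5) / (17/20) = 104/17.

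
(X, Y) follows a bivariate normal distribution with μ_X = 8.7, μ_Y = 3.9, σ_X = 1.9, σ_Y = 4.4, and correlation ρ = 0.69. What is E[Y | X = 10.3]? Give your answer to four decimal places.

E[Y | X=x] = μ_Y + ρ(σ_Y/σ_X)(x − μ_X) for jointly normal variables.
E[Y | X=10.3] = 3.9 + (0.69)·(4.4/1.9)·(10.3 − (8.7)) = 3.9 + (1.5979)·(1.6) = 6.4566.

6.4566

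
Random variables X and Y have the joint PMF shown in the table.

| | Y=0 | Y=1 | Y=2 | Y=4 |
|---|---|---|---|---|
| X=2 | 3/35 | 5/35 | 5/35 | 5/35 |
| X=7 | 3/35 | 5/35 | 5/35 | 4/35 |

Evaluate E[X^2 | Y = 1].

P(Y = 1) = 2/7.
Σ X^2·P over the event = 4·(5/35) + 49·(5/35) = 53/7.
E[X^2 | Y = 1] = (53/7) / (2/7) = 53/2.

53/2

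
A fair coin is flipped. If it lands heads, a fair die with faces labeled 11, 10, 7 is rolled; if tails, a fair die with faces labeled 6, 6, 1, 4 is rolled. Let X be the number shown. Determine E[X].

163/24

E[X | heads] = (11+10+7)/3 = 28/3.
E[X | tails] = (6+6+1+4)/4 = 17/4.
By the law of total expectation,
E[X] = (1/2)·(28/3) + (1/2)·(17/4) = 163/24.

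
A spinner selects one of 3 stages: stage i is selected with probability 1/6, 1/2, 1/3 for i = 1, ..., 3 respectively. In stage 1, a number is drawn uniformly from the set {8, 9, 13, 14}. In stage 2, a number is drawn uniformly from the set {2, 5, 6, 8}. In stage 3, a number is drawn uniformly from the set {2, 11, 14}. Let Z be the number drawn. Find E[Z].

179/24

E[Z | stage 1] = (8+9+13+14)/4 = 11.
E[Z | stage 2] = (2+5+6+8)/4 = 21/4.
E[Z | stage 3] = (2+11+14)/3 = 9.
E[Z] = (1/6)·(11) + (1/2)·(21/4) + (1/3)·(9) = 179/24.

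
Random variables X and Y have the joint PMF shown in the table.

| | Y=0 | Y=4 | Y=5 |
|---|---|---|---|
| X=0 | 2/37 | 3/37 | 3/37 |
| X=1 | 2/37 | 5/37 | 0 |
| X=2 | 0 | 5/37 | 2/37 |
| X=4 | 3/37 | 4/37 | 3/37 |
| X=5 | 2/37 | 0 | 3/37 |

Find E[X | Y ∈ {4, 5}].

P(Y ∈ {4, 5}) = 28/37.
Σ X·P over the event = 0·(3/37) + 0·(3/37) + 1·(5/37) + 2·(5/37) + 2·(2/37) + 4·(4/37) + 4·(3/37) + 5·(3/37) = 62/37.
E[X | Y ∈ {4, 5}] = (62/37) / (28/37) = 31/14.

31/14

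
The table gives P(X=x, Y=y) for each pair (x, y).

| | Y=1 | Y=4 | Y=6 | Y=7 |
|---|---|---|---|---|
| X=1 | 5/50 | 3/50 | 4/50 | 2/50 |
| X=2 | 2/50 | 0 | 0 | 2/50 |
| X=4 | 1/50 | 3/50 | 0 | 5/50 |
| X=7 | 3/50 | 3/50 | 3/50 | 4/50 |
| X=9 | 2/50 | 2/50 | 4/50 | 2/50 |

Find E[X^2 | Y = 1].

26

P(Y = 1) = 13/50.
Σ X^2·P over the event = 1·(5/50) + 4·(2/50) + 16·(1/50) + 49·(3/50) + 81·(2/50) = 169/25.
E[X^2 | Y = 1] = (169/25) / (13/50) = 26.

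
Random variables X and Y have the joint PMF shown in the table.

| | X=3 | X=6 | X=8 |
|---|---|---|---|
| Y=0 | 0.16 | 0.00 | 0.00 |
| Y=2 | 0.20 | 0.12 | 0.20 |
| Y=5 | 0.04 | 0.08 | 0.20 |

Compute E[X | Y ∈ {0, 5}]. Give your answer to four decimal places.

P(Y ∈ {0, 5}) = 0.48.
Σ X·P over the event = 3·(0.16) + 3·(0.04) + 6·(0.08) + 8·(0.20) = 2.68.
E[X | Y ∈ {0, 5}] = (2.68) / (0.48) = 5.5833.

5.5833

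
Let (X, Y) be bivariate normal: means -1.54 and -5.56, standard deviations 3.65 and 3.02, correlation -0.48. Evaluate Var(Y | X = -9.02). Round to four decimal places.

Var(Y | X=x) = (1 − ρ²)·σ_Y².
Var(Y | X=-9.02) = (3.02)²·(1 − (-0.48)²) = 9.1204·0.7696 = 7.0191.

7.0191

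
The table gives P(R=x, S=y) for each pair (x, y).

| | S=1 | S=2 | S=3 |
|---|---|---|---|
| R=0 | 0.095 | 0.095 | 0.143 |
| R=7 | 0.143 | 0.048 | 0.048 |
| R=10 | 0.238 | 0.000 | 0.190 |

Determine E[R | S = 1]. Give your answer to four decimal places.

7.1029

P(S = 1) = 0.476.
Summing R·P(R=x,S=y) over the conditioning event gives 3.381.
E[R | S = 1] = (3.381) / (0.476) = 7.1029.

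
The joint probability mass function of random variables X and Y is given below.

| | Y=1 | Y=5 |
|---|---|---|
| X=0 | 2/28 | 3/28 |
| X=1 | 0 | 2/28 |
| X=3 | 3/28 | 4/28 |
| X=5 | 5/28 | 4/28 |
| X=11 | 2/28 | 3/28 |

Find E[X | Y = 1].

14/3

P(Y = 1) = 3/7.
Σ X·P over the event = 0·(2/28) + 3·(3/28) + 5·(5/28) + 11·(2/28) = 2.
E[X | Y = 1] = (2) / (3/7) = 14/3.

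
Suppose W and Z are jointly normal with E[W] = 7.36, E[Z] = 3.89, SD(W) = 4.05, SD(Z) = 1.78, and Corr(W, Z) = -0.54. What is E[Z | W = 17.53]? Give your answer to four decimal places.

1.4763

E[Z | W=x] = μ_Z + ρ(σ_Z/σ_W)(x − μ_W) for jointly normal variables.
E[Z | W=17.53] = 3.89 + (-0.54)·(1.78/4.05)·(17.53 − (7.36)) = 3.89 + (-0.237333)·(10.17) = 1.4763.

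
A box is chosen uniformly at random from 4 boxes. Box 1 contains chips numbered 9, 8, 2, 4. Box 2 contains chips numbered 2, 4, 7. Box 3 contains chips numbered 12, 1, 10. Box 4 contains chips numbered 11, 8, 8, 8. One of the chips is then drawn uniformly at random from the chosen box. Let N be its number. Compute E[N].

E[N | box 1] = (9+8+2+4)/4 = 23/4.
E[N | box 2] = (2+4+7)/3 = 13/3.
E[N | box 3] = (12+1+10)/3 = 23/3.
E[N | box 4] = (11+8+8+8)/4 = 35/4.
E[N] = (1/4)·(23/4) + (1/4)·(13/3) + (1/4)·(23/3) + (1/4)·(35/4) = 53/8.

53/8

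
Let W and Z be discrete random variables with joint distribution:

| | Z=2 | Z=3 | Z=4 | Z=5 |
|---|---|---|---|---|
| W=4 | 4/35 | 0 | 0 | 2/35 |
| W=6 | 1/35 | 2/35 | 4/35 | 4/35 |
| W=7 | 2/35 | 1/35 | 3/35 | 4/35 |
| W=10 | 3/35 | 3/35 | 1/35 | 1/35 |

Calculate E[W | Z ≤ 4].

85/12

P(Z ≤ 4) = 24/35.
Summing W·P(W=x,Z=y) over the conditioning event gives 34/7.
E[W | Z ≤ 4] = (34/7) / (24/35) = 85/12.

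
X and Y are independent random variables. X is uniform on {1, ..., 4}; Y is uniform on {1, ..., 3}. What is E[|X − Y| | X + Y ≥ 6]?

P(X + Y ≥ 6) = 1/4.
Summing |X−Y|·P(x,y) over outcomes with X + Y ≥ 6 gives 1/4.
E[|X − Y| | X + Y ≥ 6] = (1/4) / (1/4) = 1.

1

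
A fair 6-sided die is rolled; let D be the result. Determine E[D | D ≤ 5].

3

Given D ≤ 5, D is equally likely to be any of {1, 2, 3, 4, 5}.
E[D | D ≤ 5] = (1 + 2 + 3 + 4 + 5) / 5 = 3.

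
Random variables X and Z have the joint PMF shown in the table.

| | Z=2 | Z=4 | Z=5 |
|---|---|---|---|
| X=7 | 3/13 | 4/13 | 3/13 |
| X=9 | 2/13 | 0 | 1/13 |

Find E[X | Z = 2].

P(Z = 2) = 5/13.
Σ X·P over the event = 7·(3/13) + 9·(2/13) = 3.
E[X | Z = 2] = (3) / (5/13) = 39/5.

39/5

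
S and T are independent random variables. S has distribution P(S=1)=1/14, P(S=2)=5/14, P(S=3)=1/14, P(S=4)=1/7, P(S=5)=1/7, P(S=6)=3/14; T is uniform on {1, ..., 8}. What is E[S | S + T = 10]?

P(S + T = 10) = 13/112.
Summing S·P(x,y) over outcomes with S + T = 10 gives 7/16.
E[S | S + T = 10] = (7/16) / (13/112) = 49/13.

49/13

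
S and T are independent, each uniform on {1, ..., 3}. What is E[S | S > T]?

8/3

Outcomes with S > T: (2,1), (3,1), (3,2), each with probability 1/9.
E[S | S > T] = (2 + 3 + 3) / 3 = 8/3.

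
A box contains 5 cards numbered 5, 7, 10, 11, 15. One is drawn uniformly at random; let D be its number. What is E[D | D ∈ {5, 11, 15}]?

P(D ∈ {5, 11, 15}) = 3/5.
Σ over the event: 5·1/5 + 11·1/5 + 15·1/5 = 31/5.
E[D | D ∈ {5, 11, 15}] = (31/5) / (3/5) = 31/3.

31/3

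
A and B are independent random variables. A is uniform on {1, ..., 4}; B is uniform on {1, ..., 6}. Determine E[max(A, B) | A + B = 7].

P(A + B = 7) = 1/6.
Summing max(A,B)·P(x,y) over outcomes with A + B = 7 gives 19/24.
E[max(A, B) | A + B = 7] = (19/24) / (1/6) = 19/4.

19/4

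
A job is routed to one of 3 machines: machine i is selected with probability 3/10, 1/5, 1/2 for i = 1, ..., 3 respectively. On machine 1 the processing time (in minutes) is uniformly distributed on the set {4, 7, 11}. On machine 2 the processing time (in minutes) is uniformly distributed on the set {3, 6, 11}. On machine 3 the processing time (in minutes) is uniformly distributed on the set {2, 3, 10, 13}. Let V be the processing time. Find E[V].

211/30

E[V | machine 1] = (4+7+11)/3 = 22/3.
E[V | machine 2] = (3+6+11)/3 = 20/3.
E[V | machine 3] = (2+3+10+13)/4 = 7.
By the law of total expectation,
E[V] = (3/10)·(22/3) + (1/5)·(20/3) + (1/2)·(7) = 211/30.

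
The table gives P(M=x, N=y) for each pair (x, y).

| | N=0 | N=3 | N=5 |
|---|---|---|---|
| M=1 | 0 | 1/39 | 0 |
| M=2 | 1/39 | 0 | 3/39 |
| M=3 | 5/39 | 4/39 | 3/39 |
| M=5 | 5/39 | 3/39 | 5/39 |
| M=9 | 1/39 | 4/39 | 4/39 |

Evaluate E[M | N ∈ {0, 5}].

127/27

P(N ∈ {0, 5}) = 9/13.
Summing M·P(M=x,N=y) over the conditioning event gives 127/39.
E[M | N ∈ {0, 5}] = (127/39) / (9/13) = 127/27.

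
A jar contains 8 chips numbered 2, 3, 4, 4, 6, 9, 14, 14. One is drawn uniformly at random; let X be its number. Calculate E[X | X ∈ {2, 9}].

P(X ∈ {2, 9}) = 1/4.
Σ over the event: 2·1/8 + 9·1/8 = 11/8.
E[X | X ∈ {2, 9}] = (11/8) / (1/4) = 11/2.

11/2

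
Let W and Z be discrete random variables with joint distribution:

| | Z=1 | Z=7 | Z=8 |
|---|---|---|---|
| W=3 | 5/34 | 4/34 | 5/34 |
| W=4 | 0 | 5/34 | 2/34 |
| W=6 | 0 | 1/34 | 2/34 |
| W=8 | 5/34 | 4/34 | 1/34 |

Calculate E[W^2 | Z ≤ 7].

P(Z ≤ 7) = 12/17.
Σ W^2·P over the event = 9·(5/34) + 9·(4/34) + 16·(5/34) + 36·(1/34) + 64·(5/34) + 64·(4/34) = 773/34.
E[W^2 | Z ≤ 7] = (773/34) / (12/17) = 773/24.

773/24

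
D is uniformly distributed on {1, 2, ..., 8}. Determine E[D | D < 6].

Given D < 6, D is equally likely to be any of {1, 2, 3, 4, 5}.
E[D | D < 6] = (1 + 2 + 3 + 4 + 5) / 5 = 3.

3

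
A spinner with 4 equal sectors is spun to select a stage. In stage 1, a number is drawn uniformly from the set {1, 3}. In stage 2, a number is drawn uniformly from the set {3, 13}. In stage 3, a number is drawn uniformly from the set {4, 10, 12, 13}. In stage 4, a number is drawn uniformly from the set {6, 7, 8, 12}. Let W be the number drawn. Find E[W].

E[W | stage 1] = (1+3)/2 = 2.
E[W | stage 2] = (3+13)/2 = 8.
E[W | stage 3] = (4+10+12+13)/4 = 39/4.
E[W | stage 4] = (6+7+8+12)/4 = 33/4.
By the law of total expectation,
E[W] = (1/4)·(2) + (1/4)·(8) + (1/4)·(39/4) + (1/4)·(33/4) = 7.

7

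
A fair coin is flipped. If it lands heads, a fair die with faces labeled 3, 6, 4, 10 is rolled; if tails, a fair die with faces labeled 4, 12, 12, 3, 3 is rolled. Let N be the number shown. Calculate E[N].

E[N | heads] = (3+6+4+10)/4 = 23/4.
E[N | tails] = (4+12+12+3+3)/5 = 34/5.
By the law of total expectation,
E[N] = (1/2)·(23/4) + (1/2)·(34/5) = 251/40.

251/40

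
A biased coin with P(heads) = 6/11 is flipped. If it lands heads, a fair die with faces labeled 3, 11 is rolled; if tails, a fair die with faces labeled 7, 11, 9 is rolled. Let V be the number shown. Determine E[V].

E[V | heads] = (3+11)/2 = 7.
E[V | tails] = (7+11+9)/3 = 9.
By the law of total expectation,
E[V] = (6/11)·(7) + (5/11)·(9) = 87/11.

87/11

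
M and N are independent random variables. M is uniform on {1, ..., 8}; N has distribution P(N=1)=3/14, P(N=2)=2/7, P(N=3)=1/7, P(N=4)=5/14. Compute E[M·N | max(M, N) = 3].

P(max(M, N) = 3) = 13/112.
Summing MN·P(x,y) over outcomes with max(M, N) = 3 gives 69/112.
E[M·N | max(M, N) = 3] = (69/112) / (13/112) = 69/13.

69/13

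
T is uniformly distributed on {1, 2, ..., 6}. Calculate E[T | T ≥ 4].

5

Given T ≥ 4, T is equally likely to be any of {4, 5, 6}.
E[T | T ≥ 4] = (4 + 5 + 6) / 3 = 5.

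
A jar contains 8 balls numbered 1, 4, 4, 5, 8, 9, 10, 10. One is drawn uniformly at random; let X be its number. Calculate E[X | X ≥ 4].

50/7

P(X ≥ 4) = 7/8.
Σ over the event: 4·1/4 + 5·1/8 + 8·1/8 + 9·1/8 + 10·1/4 = 25/4.
E[X | X ≥ 4] = (25/4) / (7/8) = 50/7.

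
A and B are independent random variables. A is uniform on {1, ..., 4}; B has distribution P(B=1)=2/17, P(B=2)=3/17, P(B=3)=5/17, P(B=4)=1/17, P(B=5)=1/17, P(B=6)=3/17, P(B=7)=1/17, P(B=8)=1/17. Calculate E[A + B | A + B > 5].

P(A + B > 5) = 10/17.
Summing (A+B)·P(x,y) over outcomes with A + B > 5 gives 79/17.
E[A + B | A + B > 5] = (79/17) / (10/17) = 79/10.

79/10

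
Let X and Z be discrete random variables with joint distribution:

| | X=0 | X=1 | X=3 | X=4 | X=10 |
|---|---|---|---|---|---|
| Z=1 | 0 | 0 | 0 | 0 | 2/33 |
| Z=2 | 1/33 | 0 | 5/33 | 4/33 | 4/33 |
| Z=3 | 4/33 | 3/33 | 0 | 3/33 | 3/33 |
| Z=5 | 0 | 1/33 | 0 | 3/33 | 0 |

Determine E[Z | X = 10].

P(X = 10) = 3/11.
Σ Z·P over the event = 1·(2/33) + 2·(4/33) + 3·(3/33) = 19/33.
E[Z | X = 10] = (19/33) / (3/11) = 19/9.

19/9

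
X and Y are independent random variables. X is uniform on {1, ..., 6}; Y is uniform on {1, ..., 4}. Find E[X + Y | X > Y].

47/7

P(X > Y) = 7/12.
Summing (X+Y)·P(x,y) over outcomes with X > Y gives 47/12.
E[X + Y | X > Y] = (47/12) / (7/12) = 47/7.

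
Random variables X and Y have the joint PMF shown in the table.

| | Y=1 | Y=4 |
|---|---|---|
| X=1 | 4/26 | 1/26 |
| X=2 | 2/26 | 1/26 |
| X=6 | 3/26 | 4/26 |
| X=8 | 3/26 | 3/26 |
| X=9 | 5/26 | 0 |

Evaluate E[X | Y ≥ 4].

P(Y ≥ 4) = 9/26.
Σ X·P over the event = 1·(1/26) + 2·(1/26) + 6·(4/26) + 8·(3/26) = 51/26.
E[X | Y ≥ 4] = (51/26) / (9/26) = 17/3.

17/3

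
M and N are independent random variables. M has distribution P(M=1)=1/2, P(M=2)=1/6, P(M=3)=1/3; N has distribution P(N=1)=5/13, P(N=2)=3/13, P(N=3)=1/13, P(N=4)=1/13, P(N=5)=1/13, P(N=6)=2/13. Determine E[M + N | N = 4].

35/6

P(N = 4) = 1/13.
Summing (M+N)·P(x,y) over outcomes with N = 4 gives 35/78.
E[M + N | N = 4] = (35/78) / (1/13) = 35/6.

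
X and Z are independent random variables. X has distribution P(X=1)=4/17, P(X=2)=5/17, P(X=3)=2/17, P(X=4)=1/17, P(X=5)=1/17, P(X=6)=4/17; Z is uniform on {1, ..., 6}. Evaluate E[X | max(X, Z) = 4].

P(max(X, Z) = 4) = 5/34.
Summing X·P(x,y) over outcomes with max(X, Z) = 4 gives 6/17.
E[X | max(X, Z) = 4] = (6/17) / (5/34) = 12/5.

12/5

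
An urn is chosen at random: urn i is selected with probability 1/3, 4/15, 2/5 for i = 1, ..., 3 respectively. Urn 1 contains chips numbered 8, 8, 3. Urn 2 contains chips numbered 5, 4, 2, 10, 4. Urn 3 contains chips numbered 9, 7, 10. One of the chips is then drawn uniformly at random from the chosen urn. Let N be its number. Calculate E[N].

311/45

E[N | urn 1] = (8+8+3)/3 = 19/3.
E[N | urn 2] = (5+4+2+10+4)/5 = 5.
E[N | urn 3] = (9+7+10)/3 = 26/3.
By the law of total expectation,
E[N] = (1/3)·(19/3) + (4/15)·(5) + (2/5)·(26/3) = 311/45.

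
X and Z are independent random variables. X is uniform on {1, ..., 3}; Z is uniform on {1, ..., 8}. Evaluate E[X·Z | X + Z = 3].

Outcomes with X + Z = 3: (1,2), (2,1), each with probability 1/24.
E[X·Z | X + Z = 3] = (2 + 2) / 2 = 2.

2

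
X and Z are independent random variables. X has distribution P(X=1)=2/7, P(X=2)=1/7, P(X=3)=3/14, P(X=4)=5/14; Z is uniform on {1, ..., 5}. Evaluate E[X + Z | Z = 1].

P(Z = 1) = 1/5.
Summing (X+Z)·P(x,y) over outcomes with Z = 1 gives 51/70.
E[X + Z | Z = 1] = (51/70) / (1/5) = 51/14.

51/14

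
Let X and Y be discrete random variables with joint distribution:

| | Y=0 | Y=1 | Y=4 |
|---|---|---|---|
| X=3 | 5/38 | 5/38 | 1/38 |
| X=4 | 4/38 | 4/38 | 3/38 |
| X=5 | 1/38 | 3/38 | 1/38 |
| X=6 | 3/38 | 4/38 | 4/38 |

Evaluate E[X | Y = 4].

44/9

P(Y = 4) = 9/38.
Summing X·P(X=x,Y=y) over the conditioning event gives 22/19.
E[X | Y = 4] = (22/19) / (9/38) = 44/9.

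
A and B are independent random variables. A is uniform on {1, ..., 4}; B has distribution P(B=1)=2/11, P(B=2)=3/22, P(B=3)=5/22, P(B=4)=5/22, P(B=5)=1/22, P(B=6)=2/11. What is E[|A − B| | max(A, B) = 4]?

P(max(A, B) = 4) = 4/11.
Summing |A−B|·P(x,y) over outcomes with max(A, B) = 4 gives 53/88.
E[|A − B| | max(A, B) = 4] = (53/88) / (4/11) = 53/32.

53/32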